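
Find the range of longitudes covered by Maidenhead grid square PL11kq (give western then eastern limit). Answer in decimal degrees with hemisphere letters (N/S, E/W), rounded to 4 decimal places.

122.8333° E, 122.9167° E

Field P=15, L=11: +15·20° lon, +11·10° lat → SW at lon 120°, lat 20°.
Square 1, 1: +1·2° lon, +1·1° lat → SW at lon 122°, lat 21°.
Subsquare k=10, q=16: +10·0.0833333° lon, +16·0.0416667° lat → SW at lon 122.833°, lat 21.6667°.
Cell spans 0.0833333° lon × 0.0416667° lat.
west 122.8333° E, east 122.9167° E.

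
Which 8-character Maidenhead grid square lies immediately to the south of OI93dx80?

Latitude extended square 0; −1 → -1, wraps to 9, carry into subsquare.
Latitude subsquare x = 23; −1 → 22 = w.
The longitude characters are unchanged.

OI93dw89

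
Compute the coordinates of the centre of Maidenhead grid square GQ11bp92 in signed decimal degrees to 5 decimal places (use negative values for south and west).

Field G=6, Q=16: +6·20° lon, +16·10° lat → SW at lon -60°, lat 70°.
Square 1, 1: +1·2° lon, +1·1° lat → SW at lon -58°, lat 71°.
Subsquare b=1, p=15: +1·0.0833333° lon, +15·0.0416667° lat → SW at lon -57.9167°, lat 71.625°.
Extended square 9, 2: +9·0.00833333° lon, +2·0.00416667° lat → SW at lon -57.8417°, lat 71.6333°.
Cell spans 0.00833333° lon × 0.00416667° lat. Centre is SW corner plus half of each.
latitude 71.63542, longitude -57.83750.

71.63542, -57.83750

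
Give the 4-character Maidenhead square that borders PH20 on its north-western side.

PH11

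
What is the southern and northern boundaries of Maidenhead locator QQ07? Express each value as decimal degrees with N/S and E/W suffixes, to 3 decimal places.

Field Q=16, Q=16: +16·20° lon, +16·10° lat → SW at lon 140°, lat 70°.
Square 0, 7: +0·2° lon, +7·1° lat → SW at lon 140°, lat 77°.
Cell spans 2° lon × 1° lat.
south 77.000° N, north 78.000° N.

77.000° N, 78.000° N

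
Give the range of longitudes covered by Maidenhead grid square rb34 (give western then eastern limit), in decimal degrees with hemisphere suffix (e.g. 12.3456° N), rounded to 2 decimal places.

Field R=17, B=1: +17·20° lon, +1·10° lat → SW at lon 160°, lat -80°.
Square 3, 4: +3·2° lon, +4·1° lat → SW at lon 166°, lat -76°.
Cell spans 2° lon × 1° lat.
west 166.00° E, east 168.00° E.

166.00° E, 168.00° E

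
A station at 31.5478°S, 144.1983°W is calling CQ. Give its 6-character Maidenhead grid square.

Add 180° to longitude and 90° to latitude: 35.8017, 58.4522.
Field: 35.8017/20 → 1 → B, 58.4522/10 → 5 → F; chars BF.
Square: 15.8017/2 → 7, 8.4522/1 → 8; chars 78.
Subsquare: 1.8017/0.0833333 → 21 → v, 0.4522/0.0416667 → 10 → k; chars vk.

BF78vk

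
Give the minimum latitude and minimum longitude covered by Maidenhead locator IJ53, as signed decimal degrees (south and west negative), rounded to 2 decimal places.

3.00, -10.00

Field I=8, J=9: +8·20° lon, +9·10° lat → SW at lon -20°, lat 0°.
Square 5, 3: +5·2° lon, +3·1° lat → SW at lon -10°, lat 3°.
latitude 3.00, longitude -10.00.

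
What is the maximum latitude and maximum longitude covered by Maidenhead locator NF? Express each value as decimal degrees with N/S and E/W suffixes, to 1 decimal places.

30.0° S, 100.0° E

Field N=13, F=5: +13·20° lon, +5·10° lat → SW at lon 80°, lat -40°.
Cell spans 20° lon × 10° lat. NE corner is SW corner plus one full cell.
latitude 30.0° S, longitude 100.0° E.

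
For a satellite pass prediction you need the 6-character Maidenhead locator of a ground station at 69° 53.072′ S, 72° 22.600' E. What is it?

MC60ec

Add 180° to longitude and 90° to latitude: 252.3767, 20.1155.
Field: 252.3767/20 → 12 → M, 20.1155/10 → 2 → C; chars MC.
Square: 12.3767/2 → 6, 0.1155/1 → 0; chars 60.
Subsquare: 0.3767/0.0833333 → 4 → e, 0.1155/0.0416667 → 2 → c; chars ec.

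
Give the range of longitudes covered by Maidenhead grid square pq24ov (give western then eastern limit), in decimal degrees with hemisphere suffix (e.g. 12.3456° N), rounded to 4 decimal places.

125.1667° E, 125.2500° E

Field P=15, Q=16: +15·20° lon, +16·10° lat → SW at lon 120°, lat 70°.
Square 2, 4: +2·2° lon, +4·1° lat → SW at lon 124°, lat 74°.
Subsquare o=14, v=21: +14·0.0833333° lon, +21·0.0416667° lat → SW at lon 125.167°, lat 74.875°.
Cell spans 0.0833333° lon × 0.0416667° lat.
west 125.1667° E, east 125.2500° E.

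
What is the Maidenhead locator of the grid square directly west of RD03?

Longitude square 0; −1 → -1, wraps to 9, carry into field.
Longitude field R = 17; −1 → 16 = Q.
The latitude characters are unchanged.

QD93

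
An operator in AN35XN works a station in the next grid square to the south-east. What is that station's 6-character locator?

Longitude subsquare x = 23; +1 → 24, wraps to 0 = a, carry into square.
Longitude square 3; +1 → 4.
Latitude subsquare n = 13; −1 → 12 = m.

AN45am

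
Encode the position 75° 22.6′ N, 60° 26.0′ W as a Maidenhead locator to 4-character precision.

Offset from 180°W / 90°S: lon 119.57°, lat 165.38°.
Field (20°×10°, letters A–R): lon ⌊119.57/20⌋ = 5 → F; lat ⌊165.38/10⌋ = 16 → Q.
Square (2°×1°, digits 0–9): lon ⌊19.57/2⌋ = 9; lat ⌊5.38/1⌋ = 5.

FQ95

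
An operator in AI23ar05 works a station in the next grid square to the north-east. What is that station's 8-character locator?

AI23ar16

Longitude extended square 0; +1 → 1.
Latitude extended square 5; +1 → 6.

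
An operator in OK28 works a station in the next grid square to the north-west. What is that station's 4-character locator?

OK19

Longitude square 2; −1 → 1.
Latitude square 8; +1 → 9.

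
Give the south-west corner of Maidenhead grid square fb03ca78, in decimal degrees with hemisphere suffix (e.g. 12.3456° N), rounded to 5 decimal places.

76.96667° S, 79.77500° W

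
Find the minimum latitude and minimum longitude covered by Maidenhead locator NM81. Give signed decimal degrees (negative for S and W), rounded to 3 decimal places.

Field N=13, M=12: +13·20° lon, +12·10° lat → SW at lon 80°, lat 30°.
Square 8, 1: +8·2° lon, +1·1° lat → SW at lon 96°, lat 31°.
latitude 31.000, longitude 96.000.

31.000, 96.000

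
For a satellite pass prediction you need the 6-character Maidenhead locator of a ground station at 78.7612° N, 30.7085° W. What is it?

HQ48ps

Add 180° to longitude and 90° to latitude: 149.2915, 168.7612.
Field: 149.2915/20 → 7 → H, 168.7612/10 → 16 → Q; chars HQ.
Square: 9.2915/2 → 4, 8.7612/1 → 8; chars 48.
Subsquare: 1.2915/0.0833333 → 15 → p, 0.7612/0.0416667 → 18 → s; chars ps.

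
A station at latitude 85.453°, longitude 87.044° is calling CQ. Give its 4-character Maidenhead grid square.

Offset from 180°W / 90°S: lon 267.04°, lat 175.45°.
Field: 267.04/20 → 13 → N, 175.45/10 → 17 → R; chars NR.
Square: 7.04/2 → 3, 5.45/1 → 5; chars 35.

NR35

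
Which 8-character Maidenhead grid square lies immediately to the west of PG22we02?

PG22ve92

Longitude extended square 0; −1 → -1, wraps to 9, carry into subsquare.
Longitude subsquare w = 22; −1 → 21 = v.
The latitude characters are unchanged.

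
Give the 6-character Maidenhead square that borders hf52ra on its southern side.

HF51rx

Latitude subsquare a = 0; −1 → -1, wraps to 23 = x, carry into square.
Latitude square 2; −1 → 1.
The longitude characters are unchanged.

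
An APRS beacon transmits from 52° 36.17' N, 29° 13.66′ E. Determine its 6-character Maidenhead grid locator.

KO42oo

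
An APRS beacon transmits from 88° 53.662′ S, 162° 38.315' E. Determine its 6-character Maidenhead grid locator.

RA11hc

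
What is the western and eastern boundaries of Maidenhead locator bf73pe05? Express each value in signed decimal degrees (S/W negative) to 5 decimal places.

Field B=1, F=5: +1·20° lon, +5·10° lat → SW at lon -160°, lat -40°.
Square 7, 3: +7·2° lon, +3·1° lat → SW at lon -146°, lat -37°.
Subsquare p=15, e=4: +15·0.0833333° lon, +4·0.0416667° lat → SW at lon -144.75°, lat -36.8333°.
Extended square 0, 5: +0·0.00833333° lon, +5·0.00416667° lat → SW at lon -144.75°, lat -36.8125°.
Cell spans 0.00833333° lon × 0.00416667° lat.
west -144.75000, east -144.74167.

-144.75000, -144.74167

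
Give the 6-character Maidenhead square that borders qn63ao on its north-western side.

QN53xp

Longitude subsquare a = 0; −1 → -1, wraps to 23 = x, carry into square.
Longitude square 6; −1 → 5.
Latitude subsquare o = 14; +1 → 15 = p.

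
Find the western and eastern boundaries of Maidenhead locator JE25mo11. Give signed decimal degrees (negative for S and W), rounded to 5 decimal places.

5.00833, 5.01667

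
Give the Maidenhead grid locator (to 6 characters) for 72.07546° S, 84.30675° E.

NB27dw

Shift to the Maidenhead origin (180°W, 90°S): lon 264.3067, lat 17.9245.
Field: 264.3067/20 → 13 → N, 17.9245/10 → 1 → B; chars NB.
Square: 4.3067/2 → 2, 7.9245/1 → 7; chars 27.
Subsquare: 0.3067/0.0833333 → 3 → d, 0.9245/0.0416667 → 22 → w; chars dw.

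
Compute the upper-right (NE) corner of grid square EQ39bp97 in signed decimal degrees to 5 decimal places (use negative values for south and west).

79.65833, -93.83333

Field E=4, Q=16: +4·20° lon, +16·10° lat → SW at lon -100°, lat 70°.
Square 3, 9: +3·2° lon, +9·1° lat → SW at lon -94°, lat 79°.
Subsquare b=1, p=15: +1·0.0833333° lon, +15·0.0416667° lat → SW at lon -93.9167°, lat 79.625°.
Extended square 9, 7: +9·0.00833333° lon, +7·0.00416667° lat → SW at lon -93.8417°, lat 79.6542°.
Cell spans 0.00833333° lon × 0.00416667° lat. NE corner is SW corner plus one full cell.
latitude 79.65833, longitude -93.83333.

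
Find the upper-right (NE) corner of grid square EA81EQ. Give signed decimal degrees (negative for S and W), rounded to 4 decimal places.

-88.2917, -83.5833

Field E=4, A=0: +4·20° lon, +0·10° lat → SW at lon -100°, lat -90°.
Square 8, 1: +8·2° lon, +1·1° lat → SW at lon -84°, lat -89°.
Subsquare e=4, q=16: +4·0.0833333° lon, +16·0.0416667° lat → SW at lon -83.6667°, lat -88.3333°.
Cell spans 0.0833333° lon × 0.0416667° lat. NE corner is SW corner plus one full cell.
latitude -88.2917, longitude -83.5833.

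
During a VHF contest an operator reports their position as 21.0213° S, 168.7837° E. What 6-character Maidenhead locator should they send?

Offset from 180°W / 90°S: lon 348.7837°, lat 68.9787°.
Field: 348.7837/20 → 17 → R, 68.9787/10 → 6 → G; chars RG.
Square: 8.7837/2 → 4, 8.9787/1 → 8; chars 48.
Subsquare: 0.7837/0.0833333 → 9 → j, 0.9787/0.0416667 → 23 → x; chars jx.

RG48jx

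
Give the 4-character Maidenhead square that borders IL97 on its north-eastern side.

JL08

Longitude square 9; +1 → 10, wraps to 0, carry into field.
Longitude field I = 8; +1 → 9 = J.
Latitude square 7; +1 → 8.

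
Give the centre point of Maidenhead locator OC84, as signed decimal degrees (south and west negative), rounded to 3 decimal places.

-65.500, 117.000

Field O=14, C=2: +14·20° lon, +2·10° lat → SW at lon 100°, lat -70°.
Square 8, 4: +8·2° lon, +4·1° lat → SW at lon 116°, lat -66°.
Cell spans 2° lon × 1° lat. Centre is SW corner plus half of each.
latitude -65.500, longitude 117.000.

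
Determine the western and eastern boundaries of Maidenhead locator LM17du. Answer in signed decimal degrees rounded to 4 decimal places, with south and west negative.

42.2500, 42.3333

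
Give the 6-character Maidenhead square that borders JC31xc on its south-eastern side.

JC41ab

Longitude subsquare x = 23; +1 → 24, wraps to 0 = a, carry into square.
Longitude square 3; +1 → 4.
Latitude subsquare c = 2; −1 → 1 = b.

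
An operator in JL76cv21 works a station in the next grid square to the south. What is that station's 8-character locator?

Latitude extended square 1; −1 → 0.
The longitude characters are unchanged.

JL76cv20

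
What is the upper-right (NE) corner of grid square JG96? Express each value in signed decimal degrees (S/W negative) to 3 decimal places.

Field J=9, G=6: +9·20° lon, +6·10° lat → SW at lon 0°, lat -30°.
Square 9, 6: +9·2° lon, +6·1° lat → SW at lon 18°, lat -24°.
Cell spans 2° lon × 1° lat. NE corner is SW corner plus one full cell.
latitude -23.000, longitude 20.000.

-23.000, 20.000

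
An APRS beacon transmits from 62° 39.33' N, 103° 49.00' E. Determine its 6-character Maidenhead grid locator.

OP12vp

Offset from 180°W / 90°S: lon 283.8167°, lat 152.6555°.
Field: 283.8167/20 → 14 → O, 152.6555/10 → 15 → P; chars OP.
Square: 3.8167/2 → 1, 2.6555/1 → 2; chars 12.
Subsquare: 1.8167/0.0833333 → 21 → v, 0.6555/0.0416667 → 15 → p; chars vp.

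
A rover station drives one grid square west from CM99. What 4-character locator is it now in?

Longitude square 9; −1 → 8.
The latitude characters are unchanged.

CM89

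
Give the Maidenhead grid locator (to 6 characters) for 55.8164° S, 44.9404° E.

LD24le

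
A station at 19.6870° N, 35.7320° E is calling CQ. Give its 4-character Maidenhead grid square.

Add 180° to longitude and 90° to latitude: 215.73, 109.69.
Field: lon ⌊215.73/20⌋ = 10 → K; lat ⌊109.69/10⌋ = 10 → K.
Square: lon ⌊15.73/2⌋ = 7; lat ⌊9.69/1⌋ = 9.

KK79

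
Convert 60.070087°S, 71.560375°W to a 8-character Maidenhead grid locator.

FC49fw23

Offset from 180°W / 90°S: lon 108.43963°, lat 29.92991°.
Field: lon ⌊108.43963/20⌋ = 5 → F; lat ⌊29.92991/10⌋ = 2 → C.
Square: lon ⌊8.43963/2⌋ = 4; lat ⌊9.92991/1⌋ = 9.
Subsquare: lon ⌊0.43963/0.0833333⌋ = 5 → f; lat ⌊0.92991/0.0416667⌋ = 22 → w.
Extended square: lon ⌊0.02296/0.00833333⌋ = 2; lat ⌊0.01325/0.00416667⌋ = 3.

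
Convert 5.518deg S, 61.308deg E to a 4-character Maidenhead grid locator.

MI04

Add 180° to longitude and 90° to latitude: 241.31, 84.48.
Field: 241.31/20 → 12 → M, 84.48/10 → 8 → I; chars MI.
Square: 1.31/2 → 0, 4.48/1 → 4; chars 04.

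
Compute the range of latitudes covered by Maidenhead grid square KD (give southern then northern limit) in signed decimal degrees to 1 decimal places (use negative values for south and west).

-60.0, -50.0

Field K=10, D=3: +10·20° lon, +3·10° lat → SW at lon 20°, lat -60°.
Cell spans 20° lon × 10° lat.
south -60.0, north -50.0.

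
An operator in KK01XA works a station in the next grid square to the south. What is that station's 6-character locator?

Latitude subsquare a = 0; −1 → -1, wraps to 23 = x, carry into square.
Latitude square 1; −1 → 0.
The longitude characters are unchanged.

KK00xx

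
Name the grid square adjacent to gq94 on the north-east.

Longitude square 9; +1 → 10, wraps to 0, carry into field.
Longitude field G = 6; +1 → 7 = H.
Latitude square 4; +1 → 5.

HQ05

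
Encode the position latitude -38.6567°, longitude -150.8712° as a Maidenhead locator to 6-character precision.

BF41ni

Offset from 180°W / 90°S: lon 29.1288°, lat 51.3433°.
Field: lon ⌊29.1288/20⌋ = 1 → B; lat ⌊51.3433/10⌋ = 5 → F.
Square: lon ⌊9.1288/2⌋ = 4; lat ⌊1.3433/1⌋ = 1.
Subsquare: lon ⌊1.1288/0.0833333⌋ = 13 → n; lat ⌊0.3433/0.0416667⌋ = 8 → i.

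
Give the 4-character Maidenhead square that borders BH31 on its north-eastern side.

BH42

Longitude square 3; +1 → 4.
Latitude square 1; +1 → 2.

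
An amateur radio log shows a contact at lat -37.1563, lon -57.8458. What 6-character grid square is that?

Add 180° to longitude and 90° to latitude: 122.1542, 52.8437.
Field: lon ⌊122.1542/20⌋ = 6 → G; lat ⌊52.8437/10⌋ = 5 → F.
Square: lon ⌊2.1542/2⌋ = 1; lat ⌊2.8437/1⌋ = 2.
Subsquare: lon ⌊0.1542/0.0833333⌋ = 1 → b; lat ⌊0.8437/0.0416667⌋ = 20 → u.

GF12bu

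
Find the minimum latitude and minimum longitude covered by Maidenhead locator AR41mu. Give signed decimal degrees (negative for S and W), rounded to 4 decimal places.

81.8333, -171.0000

Field A=0, R=17: +0·20° lon, +17·10° lat → SW at lon -180°, lat 80°.
Square 4, 1: +4·2° lon, +1·1° lat → SW at lon -172°, lat 81°.
Subsquare m=12, u=20: +12·0.0833333° lon, +20·0.0416667° lat → SW at lon -171°, lat 81.8333°.
latitude 81.8333, longitude -171.0000.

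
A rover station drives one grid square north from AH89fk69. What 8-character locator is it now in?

AH89fl60

Latitude extended square 9; +1 → 10, wraps to 0, carry into subsquare.
Latitude subsquare k = 10; +1 → 11 = l.
The longitude characters are unchanged.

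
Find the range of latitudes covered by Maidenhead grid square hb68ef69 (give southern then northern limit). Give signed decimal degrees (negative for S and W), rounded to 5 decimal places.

-71.75417, -71.75000

Field H=7, B=1: +7·20° lon, +1·10° lat → SW at lon -40°, lat -80°.
Square 6, 8: +6·2° lon, +8·1° lat → SW at lon -28°, lat -72°.
Subsquare e=4, f=5: +4·0.0833333° lon, +5·0.0416667° lat → SW at lon -27.6667°, lat -71.7917°.
Extended square 6, 9: +6·0.00833333° lon, +9·0.00416667° lat → SW at lon -27.6167°, lat -71.7542°.
Cell spans 0.00833333° lon × 0.00416667° lat.
south -71.75417, north -71.75000.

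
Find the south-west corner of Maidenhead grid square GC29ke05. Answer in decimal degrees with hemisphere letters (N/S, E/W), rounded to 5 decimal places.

60.81250° S, 55.16667° W

Field G=6, C=2: +6·20° lon, +2·10° lat → SW at lon -60°, lat -70°.
Square 2, 9: +2·2° lon, +9·1° lat → SW at lon -56°, lat -61°.
Subsquare k=10, e=4: +10·0.0833333° lon, +4·0.0416667° lat → SW at lon -55.1667°, lat -60.8333°.
Extended square 0, 5: +0·0.00833333° lon, +5·0.00416667° lat → SW at lon -55.1667°, lat -60.8125°.
latitude 60.81250° S, longitude 55.16667° W.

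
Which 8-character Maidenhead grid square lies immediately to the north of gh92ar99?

GH92as90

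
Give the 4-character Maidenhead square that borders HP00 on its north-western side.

GP91

Longitude square 0; −1 → -1, wraps to 9, carry into field.
Longitude field H = 7; −1 → 6 = G.
Latitude square 0; +1 → 1.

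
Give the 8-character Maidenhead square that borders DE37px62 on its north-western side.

Longitude extended square 6; −1 → 5.
Latitude extended square 2; +1 → 3.

DE37px53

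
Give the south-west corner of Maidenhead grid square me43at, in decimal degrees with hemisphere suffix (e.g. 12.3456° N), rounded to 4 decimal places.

46.2083° S, 68.0000° E

Field M=12, E=4: +12·20° lon, +4·10° lat → SW at lon 60°, lat -50°.
Square 4, 3: +4·2° lon, +3·1° lat → SW at lon 68°, lat -47°.
Subsquare a=0, t=19: +0·0.0833333° lon, +19·0.0416667° lat → SW at lon 68°, lat -46.2083°.
latitude 46.2083° S, longitude 68.0000° E.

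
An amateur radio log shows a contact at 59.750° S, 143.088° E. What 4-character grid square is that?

Offset from 180°W / 90°S: lon 323.09°, lat 30.25°.
Field: lon ⌊323.09/20⌋ = 16 → Q; lat ⌊30.25/10⌋ = 3 → D.
Square: lon ⌊3.09/2⌋ = 1; lat ⌊0.25/1⌋ = 0.

QD10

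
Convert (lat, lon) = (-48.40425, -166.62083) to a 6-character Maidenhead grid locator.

AE61qo

Shift to the Maidenhead origin (180°W, 90°S): lon 13.3792, lat 41.5958.
Field: 13.3792/20 → 0 → A, 41.5958/10 → 4 → E; chars AE.
Square: 13.3792/2 → 6, 1.5958/1 → 1; chars 61.
Subsquare: 1.3792/0.0833333 → 16 → q, 0.5958/0.0416667 → 14 → o; chars qo.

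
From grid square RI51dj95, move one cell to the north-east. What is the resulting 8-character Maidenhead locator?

Longitude extended square 9; +1 → 10, wraps to 0, carry into subsquare.
Longitude subsquare d = 3; +1 → 4 = e.
Latitude extended square 5; +1 → 6.

RI51ej06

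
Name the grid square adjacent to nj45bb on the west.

NJ45ab

Longitude subsquare b = 1; −1 → 0 = a.
The latitude characters are unchanged.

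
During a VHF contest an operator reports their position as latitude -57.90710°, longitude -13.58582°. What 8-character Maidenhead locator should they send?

ID32ec92

Add 180° to longitude and 90° to latitude: 166.41418, 32.09290.
Field (20°×10°, letters A–R): 166.41418/20 → 8 → I, 32.09290/10 → 3 → D; chars ID.
Square (2°×1°, digits 0–9): 6.41418/2 → 3, 2.09290/1 → 2; chars 32.
Subsquare (5′×2.5′, letters a–x): 0.41418/0.0833333 → 4 → e, 0.09290/0.0416667 → 2 → c; chars ec.
Extended square (30″×15″, digits 0–9): 0.08085/0.00833333 → 9, 0.00957/0.00416667 → 2; chars 92.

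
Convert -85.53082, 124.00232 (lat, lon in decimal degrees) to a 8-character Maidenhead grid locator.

Shift to the Maidenhead origin (180°W, 90°S): lon 304.00232, lat 4.46918.
Field (20°×10°, letters A–R): 304.00232/20 → 15 → P, 4.46918/10 → 0 → A; chars PA.
Square (2°×1°, digits 0–9): 4.00232/2 → 2, 4.46918/1 → 4; chars 24.
Subsquare (5′×2.5′, letters a–x): 0.00232/0.0833333 → 0 → a, 0.46918/0.0416667 → 11 → l; chars al.
Extended square (30″×15″, digits 0–9): 0.00232/0.00833333 → 0, 0.01085/0.00416667 → 2; chars 02.

PA24al02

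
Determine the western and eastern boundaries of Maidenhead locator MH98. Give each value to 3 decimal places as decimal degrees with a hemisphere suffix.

78.000° E, 80.000° E

Field M=12, H=7: +12·20° lon, +7·10° lat → SW at lon 60°, lat -20°.
Square 9, 8: +9·2° lon, +8·1° lat → SW at lon 78°, lat -12°.
Cell spans 2° lon × 1° lat.
west 78.000° E, east 80.000° E.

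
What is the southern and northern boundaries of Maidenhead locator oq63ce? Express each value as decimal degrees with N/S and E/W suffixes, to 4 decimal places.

73.1667° N, 73.2083° N

Field O=14, Q=16: +14·20° lon, +16·10° lat → SW at lon 100°, lat 70°.
Square 6, 3: +6·2° lon, +3·1° lat → SW at lon 112°, lat 73°.
Subsquare c=2, e=4: +2·0.0833333° lon, +4·0.0416667° lat → SW at lon 112.167°, lat 73.1667°.
Cell spans 0.0833333° lon × 0.0416667° lat.
south 73.1667° N, north 73.2083° N.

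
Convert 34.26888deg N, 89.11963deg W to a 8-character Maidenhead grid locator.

Offset from 180°W / 90°S: lon 90.88037°, lat 124.26888°.
Field: 90.88037/20 → 4 → E, 124.26888/10 → 12 → M; chars EM.
Square: 10.88037/2 → 5, 4.26888/1 → 4; chars 54.
Subsquare: 0.88037/0.0833333 → 10 → k, 0.26888/0.0416667 → 6 → g; chars kg.
Extended square: 0.04704/0.00833333 → 5, 0.01888/0.00416667 → 4; chars 54.

EM54kg54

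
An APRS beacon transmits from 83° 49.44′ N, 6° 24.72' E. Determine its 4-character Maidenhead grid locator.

JR33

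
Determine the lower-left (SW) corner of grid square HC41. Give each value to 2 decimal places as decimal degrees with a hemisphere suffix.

69.00° S, 32.00° W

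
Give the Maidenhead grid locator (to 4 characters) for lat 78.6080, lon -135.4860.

CQ28

Shift to the Maidenhead origin (180°W, 90°S): lon 44.51, lat 168.61.
Field: lon ⌊44.51/20⌋ = 2 → C; lat ⌊168.61/10⌋ = 16 → Q.
Square: lon ⌊4.51/2⌋ = 2; lat ⌊8.61/1⌋ = 8.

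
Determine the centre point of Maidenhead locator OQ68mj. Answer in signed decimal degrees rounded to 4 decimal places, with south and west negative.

78.3958, 113.0417

Field O=14, Q=16: +14·20° lon, +16·10° lat → SW at lon 100°, lat 70°.
Square 6, 8: +6·2° lon, +8·1° lat → SW at lon 112°, lat 78°.
Subsquare m=12, j=9: +12·0.0833333° lon, +9·0.0416667° lat → SW at lon 113°, lat 78.375°.
Cell spans 0.0833333° lon × 0.0416667° lat. Centre is SW corner plus half of each.
latitude 78.3958, longitude 113.0417.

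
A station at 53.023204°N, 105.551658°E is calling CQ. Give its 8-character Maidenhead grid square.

OO23sa65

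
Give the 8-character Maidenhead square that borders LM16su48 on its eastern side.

LM16su58

Longitude extended square 4; +1 → 5.
The latitude characters are unchanged.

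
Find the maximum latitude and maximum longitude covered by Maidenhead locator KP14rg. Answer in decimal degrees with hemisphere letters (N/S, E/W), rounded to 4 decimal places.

64.2917° N, 23.5000° E

Field K=10, P=15: +10·20° lon, +15·10° lat → SW at lon 20°, lat 60°.
Square 1, 4: +1·2° lon, +4·1° lat → SW at lon 22°, lat 64°.
Subsquare r=17, g=6: +17·0.0833333° lon, +6·0.0416667° lat → SW at lon 23.4167°, lat 64.25°.
Cell spans 0.0833333° lon × 0.0416667° lat. NE corner is SW corner plus one full cell.
latitude 64.2917° N, longitude 23.5000° E.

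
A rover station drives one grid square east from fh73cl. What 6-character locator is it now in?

Longitude subsquare c = 2; +1 → 3 = d.
The latitude characters are unchanged.

FH73dl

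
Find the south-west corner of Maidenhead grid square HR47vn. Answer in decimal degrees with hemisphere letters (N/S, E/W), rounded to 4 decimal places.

Field H=7, R=17: +7·20° lon, +17·10° lat → SW at lon -40°, lat 80°.
Square 4, 7: +4·2° lon, +7·1° lat → SW at lon -32°, lat 87°.
Subsquare v=21, n=13: +21·0.0833333° lon, +13·0.0416667° lat → SW at lon -30.25°, lat 87.5417°.
latitude 87.5417° N, longitude 30.2500° W.

87.5417° N, 30.2500° W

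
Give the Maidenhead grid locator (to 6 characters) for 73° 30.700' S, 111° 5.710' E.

OB56nl

Shift to the Maidenhead origin (180°W, 90°S): lon 291.0952, lat 16.4883.
Field: 291.0952/20 → 14 → O, 16.4883/10 → 1 → B; chars OB.
Square: 11.0952/2 → 5, 6.4883/1 → 6; chars 56.
Subsquare: 1.0952/0.0833333 → 13 → n, 0.4883/0.0416667 → 11 → l; chars nl.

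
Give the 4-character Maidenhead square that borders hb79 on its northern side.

HC70

Latitude square 9; +1 → 10, wraps to 0, carry into field.
Latitude field B = 1; +1 → 2 = C.
The longitude characters are unchanged.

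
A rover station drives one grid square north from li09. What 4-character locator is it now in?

LJ00

Latitude square 9; +1 → 10, wraps to 0, carry into field.
Latitude field I = 8; +1 → 9 = J.
The longitude characters are unchanged.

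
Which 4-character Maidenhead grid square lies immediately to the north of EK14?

EK15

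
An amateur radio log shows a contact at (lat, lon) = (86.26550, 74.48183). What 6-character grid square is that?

MR76fg

Shift to the Maidenhead origin (180°W, 90°S): lon 254.4818, lat 176.2655.
Field: 254.4818/20 → 12 → M, 176.2655/10 → 17 → R; chars MR.
Square: 14.4818/2 → 7, 6.2655/1 → 6; chars 76.
Subsquare: 0.4818/0.0833333 → 5 → f, 0.2655/0.0416667 → 6 → g; chars fg.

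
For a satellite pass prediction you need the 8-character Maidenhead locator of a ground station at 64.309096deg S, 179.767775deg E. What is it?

RC95vq25

Offset from 180°W / 90°S: lon 359.76778°, lat 25.69090°.
Field (20°×10°, letters A–R): 359.76778/20 → 17 → R, 25.69090/10 → 2 → C; chars RC.
Square (2°×1°, digits 0–9): 19.76778/2 → 9, 5.69090/1 → 5; chars 95.
Subsquare (5′×2.5′, letters a–x): 1.76778/0.0833333 → 21 → v, 0.69090/0.0416667 → 16 → q; chars vq.
Extended square (30″×15″, digits 0–9): 0.01778/0.00833333 → 2, 0.02424/0.00416667 → 5; chars 25.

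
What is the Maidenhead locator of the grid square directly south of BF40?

BE49

Latitude square 0; −1 → -1, wraps to 9, carry into field.
Latitude field F = 5; −1 → 4 = E.
The longitude characters are unchanged.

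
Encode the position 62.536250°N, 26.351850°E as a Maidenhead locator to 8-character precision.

Shift to the Maidenhead origin (180°W, 90°S): lon 206.35185, lat 152.53625.
Field (20°×10°, letters A–R): 206.35185/20 → 10 → K, 152.53625/10 → 15 → P; chars KP.
Square (2°×1°, digits 0–9): 6.35185/2 → 3, 2.53625/1 → 2; chars 32.
Subsquare (5′×2.5′, letters a–x): 0.35185/0.0833333 → 4 → e, 0.53625/0.0416667 → 12 → m; chars em.
Extended square (30″×15″, digits 0–9): 0.01852/0.00833333 → 2, 0.03625/0.00416667 → 8; chars 28.

KP32em28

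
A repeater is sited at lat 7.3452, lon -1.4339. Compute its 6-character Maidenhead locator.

Add 180° to longitude and 90° to latitude: 178.5661, 97.3452.
Field: 178.5661/20 → 8 → I, 97.3452/10 → 9 → J; chars IJ.
Square: 18.5661/2 → 9, 7.3452/1 → 7; chars 97.
Subsquare: 0.5661/0.0833333 → 6 → g, 0.3452/0.0416667 → 8 → i; chars gi.

IJ97gi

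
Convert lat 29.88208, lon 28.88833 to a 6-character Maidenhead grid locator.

KL49kv

Offset from 180°W / 90°S: lon 208.8883°, lat 119.8821°.
Field: lon ⌊208.8883/20⌋ = 10 → K; lat ⌊119.8821/10⌋ = 11 → L.
Square: lon ⌊8.8883/2⌋ = 4; lat ⌊9.8821/1⌋ = 9.
Subsquare: lon ⌊0.8883/0.0833333⌋ = 10 → k; lat ⌊0.8821/0.0416667⌋ = 21 → v.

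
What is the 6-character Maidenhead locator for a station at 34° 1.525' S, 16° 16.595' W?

IF15ux

Shift to the Maidenhead origin (180°W, 90°S): lon 163.7234, lat 55.9746.
Field: lon ⌊163.7234/20⌋ = 8 → I; lat ⌊55.9746/10⌋ = 5 → F.
Square: lon ⌊3.7234/2⌋ = 1; lat ⌊5.9746/1⌋ = 5.
Subsquare: lon ⌊1.7234/0.0833333⌋ = 20 → u; lat ⌊0.9746/0.0416667⌋ = 23 → x.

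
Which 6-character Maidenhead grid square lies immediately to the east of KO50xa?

KO60aa

Longitude subsquare x = 23; +1 → 24, wraps to 0 = a, carry into square.
Longitude square 5; +1 → 6.
The latitude characters are unchanged.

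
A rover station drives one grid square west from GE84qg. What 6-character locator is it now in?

GE84pg

Longitude subsquare q = 16; −1 → 15 = p.
The latitude characters are unchanged.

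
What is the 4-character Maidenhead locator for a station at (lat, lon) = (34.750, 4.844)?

Add 180° to longitude and 90° to latitude: 184.84, 124.75.
Field (20°×10°, letters A–R): lon ⌊184.84/20⌋ = 9 → J; lat ⌊124.75/10⌋ = 12 → M.
Square (2°×1°, digits 0–9): lon ⌊4.84/2⌋ = 2; lat ⌊4.75/1⌋ = 4.

JM24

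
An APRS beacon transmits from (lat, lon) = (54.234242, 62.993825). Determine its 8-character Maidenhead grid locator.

MO14lf96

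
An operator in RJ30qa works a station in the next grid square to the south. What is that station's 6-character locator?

RI39qx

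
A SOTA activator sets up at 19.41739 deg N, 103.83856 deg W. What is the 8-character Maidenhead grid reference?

Add 180° to longitude and 90° to latitude: 76.16144, 109.41739.
Field (20°×10°, letters A–R): lon ⌊76.16144/20⌋ = 3 → D; lat ⌊109.41739/10⌋ = 10 → K.
Square (2°×1°, digits 0–9): lon ⌊16.16144/2⌋ = 8; lat ⌊9.41739/1⌋ = 9.
Subsquare (5′×2.5′, letters a–x): lon ⌊0.16144/0.0833333⌋ = 1 → b; lat ⌊0.41739/0.0416667⌋ = 10 → k.
Extended square (30″×15″, digits 0–9): lon ⌊0.07811/0.00833333⌋ = 9; lat ⌊0.00072/0.00416667⌋ = 0.

DK89bk90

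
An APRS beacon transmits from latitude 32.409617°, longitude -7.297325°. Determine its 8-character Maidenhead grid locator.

Offset from 180°W / 90°S: lon 172.70267°, lat 122.40962°.
Field: 172.70267/20 → 8 → I, 122.40962/10 → 12 → M; chars IM.
Square: 12.70267/2 → 6, 2.40962/1 → 2; chars 62.
Subsquare: 0.70267/0.0833333 → 8 → i, 0.40962/0.0416667 → 9 → j; chars ij.
Extended square: 0.03601/0.00833333 → 4, 0.03462/0.00416667 → 8; chars 48.

IM62ij48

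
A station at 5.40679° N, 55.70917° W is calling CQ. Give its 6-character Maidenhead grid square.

Offset from 180°W / 90°S: lon 124.2908°, lat 95.4068°.
Field: lon ⌊124.2908/20⌋ = 6 → G; lat ⌊95.4068/10⌋ = 9 → J.
Square: lon ⌊4.2908/2⌋ = 2; lat ⌊5.4068/1⌋ = 5.
Subsquare: lon ⌊0.2908/0.0833333⌋ = 3 → d; lat ⌊0.4068/0.0416667⌋ = 9 → j.

GJ25dj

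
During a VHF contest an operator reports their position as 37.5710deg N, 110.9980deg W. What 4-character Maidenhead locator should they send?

DM47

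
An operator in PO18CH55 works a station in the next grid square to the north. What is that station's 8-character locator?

PO18ch56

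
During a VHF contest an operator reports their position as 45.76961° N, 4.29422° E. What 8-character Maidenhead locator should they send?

Offset from 180°W / 90°S: lon 184.29422°, lat 135.76961°.
Field (20°×10°, letters A–R): lon ⌊184.29422/20⌋ = 9 → J; lat ⌊135.76961/10⌋ = 13 → N.
Square (2°×1°, digits 0–9): lon ⌊4.29422/2⌋ = 2; lat ⌊5.76961/1⌋ = 5.
Subsquare (5′×2.5′, letters a–x): lon ⌊0.29422/0.0833333⌋ = 3 → d; lat ⌊0.76961/0.0416667⌋ = 18 → s.
Extended square (30″×15″, digits 0–9): lon ⌊0.04422/0.00833333⌋ = 5; lat ⌊0.01961/0.00416667⌋ = 4.

JN25ds54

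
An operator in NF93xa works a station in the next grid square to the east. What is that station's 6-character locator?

OF03aa

Longitude subsquare x = 23; +1 → 24, wraps to 0 = a, carry into square.
Longitude square 9; +1 → 10, wraps to 0, carry into field.
Longitude field N = 13; +1 → 14 = O.
The latitude characters are unchanged.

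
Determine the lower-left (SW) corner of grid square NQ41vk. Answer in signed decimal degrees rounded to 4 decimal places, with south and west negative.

71.4167, 89.7500

Field N=13, Q=16: +13·20° lon, +16·10° lat → SW at lon 80°, lat 70°.
Square 4, 1: +4·2° lon, +1·1° lat → SW at lon 88°, lat 71°.
Subsquare v=21, k=10: +21·0.0833333° lon, +10·0.0416667° lat → SW at lon 89.75°, lat 71.4167°.
latitude 71.4167, longitude 89.7500.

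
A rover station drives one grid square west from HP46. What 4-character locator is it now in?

HP36

Longitude square 4; −1 → 3.
The latitude characters are unchanged.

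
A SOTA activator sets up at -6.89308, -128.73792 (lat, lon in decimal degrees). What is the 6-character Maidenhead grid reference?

Shift to the Maidenhead origin (180°W, 90°S): lon 51.2621, lat 83.1069.
Field: 51.2621/20 → 2 → C, 83.1069/10 → 8 → I; chars CI.
Square: 11.2621/2 → 5, 3.1069/1 → 3; chars 53.
Subsquare: 1.2621/0.0833333 → 15 → p, 0.1069/0.0416667 → 2 → c; chars pc.

CI53pc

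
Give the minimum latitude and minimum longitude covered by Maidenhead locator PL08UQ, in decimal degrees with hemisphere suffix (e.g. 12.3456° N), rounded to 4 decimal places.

Field P=15, L=11: +15·20° lon, +11·10° lat → SW at lon 120°, lat 20°.
Square 0, 8: +0·2° lon, +8·1° lat → SW at lon 120°, lat 28°.
Subsquare u=20, q=16: +20·0.0833333° lon, +16·0.0416667° lat → SW at lon 121.667°, lat 28.6667°.
latitude 28.6667° N, longitude 121.6667° E.

28.6667° N, 121.6667° E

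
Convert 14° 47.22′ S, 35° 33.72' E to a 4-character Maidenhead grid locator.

Shift to the Maidenhead origin (180°W, 90°S): lon 215.56, lat 75.21.
Field: 215.56/20 → 10 → K, 75.21/10 → 7 → H; chars KH.
Square: 15.56/2 → 7, 5.21/1 → 5; chars 75.

KH75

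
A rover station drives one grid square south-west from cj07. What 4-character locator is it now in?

Longitude square 0; −1 → -1, wraps to 9, carry into field.
Longitude field C = 2; −1 → 1 = B.
Latitude square 7; −1 → 6.

BJ96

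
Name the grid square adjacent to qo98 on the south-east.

RO07

Longitude square 9; +1 → 10, wraps to 0, carry into field.
Longitude field Q = 16; +1 → 17 = R.
Latitude square 8; −1 → 7.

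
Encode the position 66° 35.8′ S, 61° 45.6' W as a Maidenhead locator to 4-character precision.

Shift to the Maidenhead origin (180°W, 90°S): lon 118.24, lat 23.40.
Field: 118.24/20 → 5 → F, 23.40/10 → 2 → C; chars FC.
Square: 18.24/2 → 9, 3.40/1 → 3; chars 93.

FC93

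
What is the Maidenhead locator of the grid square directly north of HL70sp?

Latitude subsquare p = 15; +1 → 16 = q.
The longitude characters are unchanged.

HL70sq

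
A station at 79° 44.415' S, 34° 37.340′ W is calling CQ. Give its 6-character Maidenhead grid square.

HB20qg

Offset from 180°W / 90°S: lon 145.3777°, lat 10.2597°.
Field (20°×10°, letters A–R): 145.3777/20 → 7 → H, 10.2597/10 → 1 → B; chars HB.
Square (2°×1°, digits 0–9): 5.3777/2 → 2, 0.2597/1 → 0; chars 20.
Subsquare (5′×2.5′, letters a–x): 1.3777/0.0833333 → 16 → q, 0.2597/0.0416667 → 6 → g; chars qg.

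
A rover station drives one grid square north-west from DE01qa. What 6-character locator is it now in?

DE01pb

Longitude subsquare q = 16; −1 → 15 = p.
Latitude subsquare a = 0; +1 → 1 = b.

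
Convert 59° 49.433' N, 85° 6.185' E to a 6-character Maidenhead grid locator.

NO29nt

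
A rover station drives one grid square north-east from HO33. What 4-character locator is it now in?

Longitude square 3; +1 → 4.
Latitude square 3; +1 → 4.

HO44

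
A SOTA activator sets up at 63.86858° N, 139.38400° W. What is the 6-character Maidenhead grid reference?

CP03hu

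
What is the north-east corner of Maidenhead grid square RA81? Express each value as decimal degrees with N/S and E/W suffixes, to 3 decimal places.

Field R=17, A=0: +17·20° lon, +0·10° lat → SW at lon 160°, lat -90°.
Square 8, 1: +8·2° lon, +1·1° lat → SW at lon 176°, lat -89°.
Cell spans 2° lon × 1° lat. NE corner is SW corner plus one full cell.
latitude 88.000° S, longitude 178.000° E.

88.000° S, 178.000° E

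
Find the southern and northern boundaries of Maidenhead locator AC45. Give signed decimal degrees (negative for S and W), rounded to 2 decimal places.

Field A=0, C=2: +0·20° lon, +2·10° lat → SW at lon -180°, lat -70°.
Square 4, 5: +4·2° lon, +5·1° lat → SW at lon -172°, lat -65°.
Cell spans 2° lon × 1° lat.
south -65.00, north -64.00.

-65.00, -64.00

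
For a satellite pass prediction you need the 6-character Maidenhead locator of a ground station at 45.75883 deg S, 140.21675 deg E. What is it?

QE04cf

Offset from 180°W / 90°S: lon 320.2167°, lat 44.2412°.
Field (20°×10°, letters A–R): 320.2167/20 → 16 → Q, 44.2412/10 → 4 → E; chars QE.
Square (2°×1°, digits 0–9): 0.2167/2 → 0, 4.2412/1 → 4; chars 04.
Subsquare (5′×2.5′, letters a–x): 0.2167/0.0833333 → 2 → c, 0.2412/0.0416667 → 5 → f; chars cf.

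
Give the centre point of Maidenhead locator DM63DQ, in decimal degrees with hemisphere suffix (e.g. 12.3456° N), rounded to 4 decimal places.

33.6875° N, 107.7083° W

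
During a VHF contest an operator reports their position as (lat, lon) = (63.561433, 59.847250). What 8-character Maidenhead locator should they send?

Shift to the Maidenhead origin (180°W, 90°S): lon 239.84725, lat 153.56143.
Field (20°×10°, letters A–R): lon ⌊239.84725/20⌋ = 11 → L; lat ⌊153.56143/10⌋ = 15 → P.
Square (2°×1°, digits 0–9): lon ⌊19.84725/2⌋ = 9; lat ⌊3.56143/1⌋ = 3.
Subsquare (5′×2.5′, letters a–x): lon ⌊1.84725/0.0833333⌋ = 22 → w; lat ⌊0.56143/0.0416667⌋ = 13 → n.
Extended square (30″×15″, digits 0–9): lon ⌊0.01392/0.00833333⌋ = 1; lat ⌊0.01977/0.00416667⌋ = 4.

LP93wn14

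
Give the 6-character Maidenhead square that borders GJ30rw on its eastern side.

GJ30sw

Longitude subsquare r = 17; +1 → 18 = s.
The latitude characters are unchanged.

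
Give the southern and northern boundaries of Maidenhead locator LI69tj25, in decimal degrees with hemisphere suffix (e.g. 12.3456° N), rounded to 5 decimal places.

Field L=11, I=8: +11·20° lon, +8·10° lat → SW at lon 40°, lat -10°.
Square 6, 9: +6·2° lon, +9·1° lat → SW at lon 52°, lat -1°.
Subsquare t=19, j=9: +19·0.0833333° lon, +9·0.0416667° lat → SW at lon 53.5833°, lat -0.625°.
Extended square 2, 5: +2·0.00833333° lon, +5·0.00416667° lat → SW at lon 53.6°, lat -0.604167°.
Cell spans 0.00833333° lon × 0.00416667° lat.
south 0.60417° S, north 0.60000° S.

0.60417° S, 0.60000° S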